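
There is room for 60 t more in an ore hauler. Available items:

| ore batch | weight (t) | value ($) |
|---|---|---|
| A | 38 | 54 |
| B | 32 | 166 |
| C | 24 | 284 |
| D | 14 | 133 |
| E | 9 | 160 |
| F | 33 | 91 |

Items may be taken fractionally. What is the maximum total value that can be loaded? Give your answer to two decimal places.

644.44

Sort by value per unit weight and fill in that order.
Order: E (160/9=17.78) > C (284/24=11.83) > D (133/14=9.50) > B (166/32=5.19) > F (91/33=2.76) > A (54/38=1.42)
Fill: take E (9 @ 160) → take C (24 @ 284) → take D (14 @ 133) → take 13/32 of B → 67.44; 60/60 used.
Total value = 644.44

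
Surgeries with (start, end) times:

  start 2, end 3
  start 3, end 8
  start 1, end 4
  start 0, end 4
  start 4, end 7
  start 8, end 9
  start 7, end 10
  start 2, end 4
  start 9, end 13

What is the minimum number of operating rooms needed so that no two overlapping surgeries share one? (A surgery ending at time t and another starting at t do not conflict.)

Events (time:±→running): 0:+→1 1:+→2 2:+→3 2:+→4 … peak 4.

4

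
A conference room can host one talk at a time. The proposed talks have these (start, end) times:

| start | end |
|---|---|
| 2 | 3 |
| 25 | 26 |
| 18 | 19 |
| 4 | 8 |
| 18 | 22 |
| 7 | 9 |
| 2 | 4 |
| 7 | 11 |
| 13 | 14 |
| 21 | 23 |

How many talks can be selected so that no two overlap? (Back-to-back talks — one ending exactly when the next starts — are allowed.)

Sort by end time and greedily take each interval whose start is ≥ the last chosen end.
By end time: (2,3), (2,4), (4,8), (7,9), (7,11), (13,14), (18,19), (18,22), (21,23), (25,26).
Pick (2,3); next start ≥ 3 → (4,8); next start ≥ 8 → (13,14); next start ≥ 14 → (18,19); next start ≥ 19 → (21,23); next start ≥ 23 → (25,26).
Selected 6 talks.

6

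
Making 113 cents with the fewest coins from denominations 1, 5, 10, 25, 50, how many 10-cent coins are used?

1

113 − 2×50→13 − 1×10→3 − 3×1→0
Count of 10: 1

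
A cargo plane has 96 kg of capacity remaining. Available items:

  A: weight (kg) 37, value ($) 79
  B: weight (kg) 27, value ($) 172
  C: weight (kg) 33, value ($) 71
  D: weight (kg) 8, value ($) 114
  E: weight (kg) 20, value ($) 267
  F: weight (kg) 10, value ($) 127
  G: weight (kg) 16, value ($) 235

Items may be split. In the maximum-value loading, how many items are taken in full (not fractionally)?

5

Sort by value per unit weight and fill in that order.
Order: G (235/16=14.69) > D (114/8=14.25) > E (267/20=13.35) > F (127/10=12.70) > B (172/27=6.37) > C (71/33=2.15) > A (79/37=2.14)
Fill: take G (16 @ 235) → take D (8 @ 114) → take E (20 @ 267) → take F (10 @ 127) → take B (27 @ 172) → take 15/33 of C → 32.27; 96/96 used.
5 item(s) taken whole; one partial (take 15/33 of C).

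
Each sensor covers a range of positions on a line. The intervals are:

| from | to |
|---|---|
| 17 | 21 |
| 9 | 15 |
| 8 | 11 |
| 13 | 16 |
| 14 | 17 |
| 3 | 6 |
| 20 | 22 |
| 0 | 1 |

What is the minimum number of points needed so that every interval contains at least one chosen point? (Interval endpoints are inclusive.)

Sorted: [0,1] [3,6] [8,11] [9,15] [13,16] [14,17] [17,21] [20,22]
{[0,1]} hit by 1; {[3,6]} hit by 6; {[8,11],[9,15]} hit by 11; {[13,16],[14,17]} hit by 16; {[17,21],[20,22]} hit by 21.
Points: 1, 6, 11, 16, 21 (5 total).

5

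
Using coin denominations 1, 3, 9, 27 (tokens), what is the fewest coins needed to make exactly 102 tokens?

6

Use the largest denomination that fits, subtract, and repeat.
102 = 3×27 + 2×9 + 1×3
Total coins = 3 + 2 + 1 = 6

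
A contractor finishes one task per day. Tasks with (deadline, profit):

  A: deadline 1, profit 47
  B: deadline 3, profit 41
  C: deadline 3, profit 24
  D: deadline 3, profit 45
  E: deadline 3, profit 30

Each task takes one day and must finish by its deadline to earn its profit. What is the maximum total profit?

Sort by profit descending; place each in the latest free slot ≤ its deadline.
By profit: A(d1,47), D(d3,45), B(d3,41), E(d3,30), C(d3,24)
A→slot 1; D→slot 3; B→slot 2; E skipped; C skipped.
Profit = 47 + 41 + 45 = 133

133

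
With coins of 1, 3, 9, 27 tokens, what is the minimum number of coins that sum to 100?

100 − 3×27→19 − 2×9→1 − 1×1→0
Total coins = 3 + 2 + 1 = 6

6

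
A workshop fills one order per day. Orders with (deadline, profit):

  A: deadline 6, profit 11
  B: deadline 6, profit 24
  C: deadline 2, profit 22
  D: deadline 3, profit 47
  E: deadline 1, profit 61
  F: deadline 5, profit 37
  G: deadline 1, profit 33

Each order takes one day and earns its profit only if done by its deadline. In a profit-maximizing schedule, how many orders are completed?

Take jobs in profit order; each goes to the latest open slot no later than its deadline.
By profit: E(d1,61), D(d3,47), F(d5,37), G(d1,33), B(d6,24), C(d2,22), A(d6,11)
E→slot 1; D→slot 3; F→slot 5; G skipped; B→slot 6; C→slot 2; A→slot 4.
6 of 7 scheduled.

6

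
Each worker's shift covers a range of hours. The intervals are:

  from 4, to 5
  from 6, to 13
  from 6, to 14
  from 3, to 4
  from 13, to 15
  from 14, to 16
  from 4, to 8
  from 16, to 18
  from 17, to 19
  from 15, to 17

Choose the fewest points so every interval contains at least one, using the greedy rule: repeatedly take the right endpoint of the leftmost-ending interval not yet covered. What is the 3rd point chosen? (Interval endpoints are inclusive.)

Process intervals by earliest right end; each time one isn't hit yet, stab at its right endpoint.
Sorted: [3,4] [4,5] [4,8] [6,13] [6,14] [13,15] [14,16] [15,17] [16,18] [17,19]
{[3,4],[4,5],[4,8]} hit by 4; {[6,13],[6,14],[13,15]} hit by 13; {[14,16],[15,17],[16,18]} hit by 16; {[17,19]} hit by 19.
Points: 4, 13, 16, 19 (4 total).

16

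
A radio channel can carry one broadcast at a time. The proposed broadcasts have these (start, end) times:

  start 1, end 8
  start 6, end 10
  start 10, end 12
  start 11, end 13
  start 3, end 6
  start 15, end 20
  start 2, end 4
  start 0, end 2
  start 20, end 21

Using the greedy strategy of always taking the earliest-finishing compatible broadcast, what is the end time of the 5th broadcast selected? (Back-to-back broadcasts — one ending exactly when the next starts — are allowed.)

Sorted by end: (0,2)  (2,4)  (3,6)  (1,8)  (6,10)  (10,12)  (11,13)  (15,20)  (20,21)
take (0,2); take (2,4); take (6,10); take (10,12); take (15,20); take (20,21).
Selected: (0,2) (2,4) (6,10) (10,12) (15,20) (20,21)

20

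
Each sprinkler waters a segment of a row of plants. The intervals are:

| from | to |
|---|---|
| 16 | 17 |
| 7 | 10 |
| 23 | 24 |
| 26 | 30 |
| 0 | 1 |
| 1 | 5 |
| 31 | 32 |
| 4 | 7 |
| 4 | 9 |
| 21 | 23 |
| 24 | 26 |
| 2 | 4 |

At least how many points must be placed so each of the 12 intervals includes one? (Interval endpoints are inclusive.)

7

By right end: [0,1]  [2,4]  [1,5]  [4,7]  [4,9]  [7,10]  [16,17]  [21,23]  [23,24]  [24,26]  [26,30]  [31,32]
[0,1] uncovered → point at 1; [2,4] uncovered → point at 4; [7,10] uncovered → point at 10; [16,17] uncovered → point at 17; [21,23] uncovered → point at 23; [24,26] uncovered → point at 26; [31,32] uncovered → point at 32.
Points: 1, 4, 10, 17, 23, 26, 32 (7 total).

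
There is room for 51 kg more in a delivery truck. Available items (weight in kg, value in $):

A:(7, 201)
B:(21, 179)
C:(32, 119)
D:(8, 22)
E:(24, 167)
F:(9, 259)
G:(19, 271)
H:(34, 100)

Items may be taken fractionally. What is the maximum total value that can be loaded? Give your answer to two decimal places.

867.38

Order: F (259/9=28.78) > A (201/7=28.71) > G (271/19=14.26) > B (179/21=8.52) > E (167/24=6.96) > C (119/32=3.72) > H (100/34=2.94) > D (22/8=2.75)
Fill: take F (9 @ 259) → take A (7 @ 201) → take G (19 @ 271) → take 16/21 of B → 136.38; 51/51 used.
Total value = 867.38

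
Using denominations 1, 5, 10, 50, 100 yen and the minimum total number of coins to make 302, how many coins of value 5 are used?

302 − 3×100→2 − 2×1→0
Count of 5: 0

0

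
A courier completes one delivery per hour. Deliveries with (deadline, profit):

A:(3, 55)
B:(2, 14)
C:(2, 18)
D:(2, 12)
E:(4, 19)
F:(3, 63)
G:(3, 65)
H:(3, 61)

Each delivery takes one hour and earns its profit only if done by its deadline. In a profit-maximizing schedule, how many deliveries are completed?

Take jobs in profit order; each goes to the latest open slot no later than its deadline.
By profit: G(d3,65), F(d3,63), H(d3,61), A(d3,55), E(d4,19), C(d2,18), B(d2,14), D(d2,12)
G→slot 3; F→slot 2; H→slot 1; A skipped; E→slot 4; C skipped; B skipped; D skipped.
4 of 8 scheduled.

4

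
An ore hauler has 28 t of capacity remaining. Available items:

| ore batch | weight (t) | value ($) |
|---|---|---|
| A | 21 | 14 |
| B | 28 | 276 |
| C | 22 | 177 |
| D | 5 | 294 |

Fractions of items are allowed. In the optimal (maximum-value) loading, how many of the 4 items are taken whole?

Greedy by value/weight ratio, highest first.
Ratios (sorted): D 58.80, B 9.86, C 8.05, A 0.67
take D (5 @ 294); take 23/28 of B → 226.71. Capacity used 28/28.
1 item(s) taken whole; one partial (take 23/28 of B).

1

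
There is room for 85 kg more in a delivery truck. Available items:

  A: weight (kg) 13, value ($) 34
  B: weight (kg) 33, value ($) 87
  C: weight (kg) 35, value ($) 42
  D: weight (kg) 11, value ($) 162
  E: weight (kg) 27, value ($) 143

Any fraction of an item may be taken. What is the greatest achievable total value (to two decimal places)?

427.20

Ratios (sorted): D 14.73, E 5.30, B 2.64, A 2.62, C 1.20
take D (11 @ 162); take E (27 @ 143); take B (33 @ 87); take A (13 @ 34); take 1/35 of C → 1.20. Capacity used 85/85.
Total value = 427.20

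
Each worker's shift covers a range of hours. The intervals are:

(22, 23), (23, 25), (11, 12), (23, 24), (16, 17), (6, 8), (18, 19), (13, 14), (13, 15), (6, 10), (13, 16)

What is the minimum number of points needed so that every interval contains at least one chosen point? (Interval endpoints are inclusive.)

6

By right end: [6,8]  [6,10]  [11,12]  [13,14]  [13,15]  [13,16]  [16,17]  [18,19]  [22,23]  [23,24]  [23,25]
[6,8] uncovered → point at 8; [11,12] uncovered → point at 12; [13,14] uncovered → point at 14; [16,17] uncovered → point at 17; [18,19] uncovered → point at 19; [22,23] uncovered → point at 23.
Points: 8, 12, 14, 17, 19, 23 (6 total).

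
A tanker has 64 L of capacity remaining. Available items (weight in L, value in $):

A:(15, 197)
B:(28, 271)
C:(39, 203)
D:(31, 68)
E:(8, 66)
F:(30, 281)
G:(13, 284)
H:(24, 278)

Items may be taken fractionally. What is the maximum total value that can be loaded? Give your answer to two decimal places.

Order: G (284/13=21.85) > A (197/15=13.13) > H (278/24=11.58) > B (271/28=9.68) > F (281/30=9.37) > E (66/8=8.25) > C (203/39=5.21) > D (68/31=2.19)
Fill: take G (13 @ 284) → take A (15 @ 197) → take H (24 @ 278) → take 12/28 of B → 116.14; 64/64 used.
Total value = 875.14

875.14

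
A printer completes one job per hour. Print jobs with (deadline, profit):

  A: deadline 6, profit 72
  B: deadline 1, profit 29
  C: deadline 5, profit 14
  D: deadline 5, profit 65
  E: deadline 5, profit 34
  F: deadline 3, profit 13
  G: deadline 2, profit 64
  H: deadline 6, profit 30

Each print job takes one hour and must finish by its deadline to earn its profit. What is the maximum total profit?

294

Sort by profit descending; place each in the latest free slot ≤ its deadline.
Profit order: A=72 D=65 G=64 E=34 H=30 B=29 C=14 F=13
Assign: A→slot 6, D→slot 5, G→slot 2, E→slot 4, H→slot 3, B→slot 1, C skipped, F skipped.
Slots: [1:B] [2:G] [3:H] [4:E] [5:D] [6:A]
Profit = 29 + 64 + 30 + 34 + 65 + 72 = 294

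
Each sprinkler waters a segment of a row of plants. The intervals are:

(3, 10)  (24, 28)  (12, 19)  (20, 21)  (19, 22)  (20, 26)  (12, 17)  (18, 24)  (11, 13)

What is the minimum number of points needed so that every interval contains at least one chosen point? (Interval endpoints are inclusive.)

4

By right end: [3,10]  [11,13]  [12,17]  [12,19]  [20,21]  [19,22]  [18,24]  [20,26]  [24,28]
[3,10] uncovered → point at 10; [11,13] uncovered → point at 13; [20,21] uncovered → point at 21; [24,28] uncovered → point at 28.
Points: 10, 13, 21, 28 (4 total).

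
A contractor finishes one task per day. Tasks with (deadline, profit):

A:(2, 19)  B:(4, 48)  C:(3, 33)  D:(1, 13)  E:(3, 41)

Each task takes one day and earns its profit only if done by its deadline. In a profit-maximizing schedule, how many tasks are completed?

Sort by profit descending; place each in the latest free slot ≤ its deadline.
By profit: B(d4,48), E(d3,41), C(d3,33), A(d2,19), D(d1,13)
B→slot 4; E→slot 3; C→slot 2; A→slot 1; D skipped.
4 of 5 scheduled.

4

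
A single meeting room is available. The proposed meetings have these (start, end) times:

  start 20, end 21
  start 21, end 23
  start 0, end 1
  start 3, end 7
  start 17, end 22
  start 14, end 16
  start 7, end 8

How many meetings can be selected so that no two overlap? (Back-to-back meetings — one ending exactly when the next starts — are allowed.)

By end time: (0,1), (3,7), (7,8), (14,16), (20,21), (17,22), (21,23).
Pick (0,1); next start ≥ 1 → (3,7); next start ≥ 7 → (7,8); next start ≥ 8 → (14,16); next start ≥ 16 → (20,21); next start ≥ 21 → (21,23).
Selected 6 meetings.

6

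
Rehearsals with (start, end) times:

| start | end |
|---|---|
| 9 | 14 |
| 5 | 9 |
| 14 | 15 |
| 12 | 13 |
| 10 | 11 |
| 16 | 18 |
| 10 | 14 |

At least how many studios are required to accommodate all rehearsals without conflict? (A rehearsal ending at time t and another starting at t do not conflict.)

3

The answer is the maximum number of intervals overlapping at any instant.
Events (time:±→running): 5:+→1 9:-→0 9:+→1 10:+→2 10:+→3 … peak 3.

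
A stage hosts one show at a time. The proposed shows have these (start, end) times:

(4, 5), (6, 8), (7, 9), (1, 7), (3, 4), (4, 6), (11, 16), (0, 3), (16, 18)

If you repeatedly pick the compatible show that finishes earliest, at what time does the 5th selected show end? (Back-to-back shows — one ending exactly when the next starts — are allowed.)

Sort by end time and greedily take each interval whose start is ≥ the last chosen end.
Sorted by end: (0,3)  (3,4)  (4,5)  (4,6)  (1,7)  (6,8)  (7,9)  (11,16)  (16,18)
take (0,3); take (3,4); take (4,5); take (6,8); take (11,16); take (16,18).
Selected: (0,3) (3,4) (4,5) (6,8) (11,16) (16,18)

16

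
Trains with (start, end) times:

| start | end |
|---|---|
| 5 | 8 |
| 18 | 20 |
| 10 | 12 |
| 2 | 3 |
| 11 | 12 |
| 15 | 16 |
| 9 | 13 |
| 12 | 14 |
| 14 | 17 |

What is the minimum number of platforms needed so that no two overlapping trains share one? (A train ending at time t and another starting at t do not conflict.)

Count concurrent intervals with a sweep; the peak is the room count.
Events (time:±→running): 2:+→1 3:-→0 5:+→1 8:-→0 9:+→1 10:+→2 11:+→3 … peak 3.

3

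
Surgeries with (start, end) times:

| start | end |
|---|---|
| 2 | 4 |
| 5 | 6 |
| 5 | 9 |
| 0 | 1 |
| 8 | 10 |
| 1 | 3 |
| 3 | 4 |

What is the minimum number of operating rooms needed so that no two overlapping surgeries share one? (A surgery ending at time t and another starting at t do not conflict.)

2

Count concurrent intervals with a sweep; the peak is the room count.
starts: [0, 1, 2, 3, 5, 5, 8]
ends:   [1, 3, 4, 4, 6, 9, 10]
s0→1 e1→0 s1→1 s2→2  — peak 2.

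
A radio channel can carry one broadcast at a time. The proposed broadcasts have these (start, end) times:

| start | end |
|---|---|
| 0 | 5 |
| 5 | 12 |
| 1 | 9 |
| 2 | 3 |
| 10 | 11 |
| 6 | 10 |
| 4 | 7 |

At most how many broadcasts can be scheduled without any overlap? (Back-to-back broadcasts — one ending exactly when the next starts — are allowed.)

Order by finish time; keep every interval that doesn't clash with the previous kept one.
By end time: (2,3), (0,5), (4,7), (1,9), (6,10), (10,11), (5,12).
Pick (2,3); next start ≥ 3 → (4,7); next start ≥ 7 → (10,11).
Selected 3 broadcasts.

3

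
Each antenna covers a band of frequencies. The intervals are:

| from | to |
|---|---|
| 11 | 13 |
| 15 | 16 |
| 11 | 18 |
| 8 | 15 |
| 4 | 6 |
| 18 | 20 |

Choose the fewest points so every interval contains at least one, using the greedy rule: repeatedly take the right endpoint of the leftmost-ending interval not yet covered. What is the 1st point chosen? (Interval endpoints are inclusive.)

6

Sorted: [4,6] [11,13] [8,15] [15,16] [11,18] [18,20]
{[4,6]} hit by 6; {[11,13],[8,15]} hit by 13; {[15,16],[11,18]} hit by 16; {[18,20]} hit by 20.
Points: 6, 13, 16, 20 (4 total).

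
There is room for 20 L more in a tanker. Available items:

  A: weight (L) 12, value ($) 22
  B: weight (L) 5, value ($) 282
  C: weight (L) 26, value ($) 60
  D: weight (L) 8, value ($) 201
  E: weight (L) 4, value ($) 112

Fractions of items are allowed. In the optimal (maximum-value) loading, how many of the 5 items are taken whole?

Order: B (282/5=56.40) > E (112/4=28.00) > D (201/8=25.12) > C (60/26=2.31) > A (22/12=1.83)
Fill: take B (5 @ 282) → take E (4 @ 112) → take D (8 @ 201) → take 3/26 of C → 6.92; 20/20 used.
3 item(s) taken whole; one partial (take 3/26 of C).

3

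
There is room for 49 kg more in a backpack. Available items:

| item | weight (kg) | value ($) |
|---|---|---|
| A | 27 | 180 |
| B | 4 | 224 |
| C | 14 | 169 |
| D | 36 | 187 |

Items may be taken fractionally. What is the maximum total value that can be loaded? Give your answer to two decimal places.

Sort by value per unit weight and fill in that order.
Order: B (224/4=56.00) > C (169/14=12.07) > A (180/27=6.67) > D (187/36=5.19)
Fill: take B (4 @ 224) → take C (14 @ 169) → take A (27 @ 180) → take 4/36 of D → 20.78; 49/49 used.
Total value = 593.78

593.78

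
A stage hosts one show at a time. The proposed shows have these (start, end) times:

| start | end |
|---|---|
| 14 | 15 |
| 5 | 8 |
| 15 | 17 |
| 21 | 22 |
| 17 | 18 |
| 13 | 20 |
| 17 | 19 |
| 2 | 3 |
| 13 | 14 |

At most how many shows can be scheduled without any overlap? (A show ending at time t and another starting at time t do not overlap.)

7

Sort by end time and greedily take each interval whose start is ≥ the last chosen end.
By end time: (2,3), (5,8), (13,14), (14,15), (15,17), (17,18), (17,19), (13,20), (21,22).
Pick (2,3); next start ≥ 3 → (5,8); next start ≥ 8 → (13,14); next start ≥ 14 → (14,15); next start ≥ 15 → (15,17); next start ≥ 17 → (17,18); next start ≥ 18 → (21,22).
Selected 7 shows.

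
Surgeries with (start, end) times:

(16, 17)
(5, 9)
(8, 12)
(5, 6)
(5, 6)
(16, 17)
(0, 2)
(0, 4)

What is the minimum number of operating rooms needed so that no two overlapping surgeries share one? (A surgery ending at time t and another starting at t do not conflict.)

3

starts: [0, 0, 5, 5, 5, 8, 16, 16]
ends:   [2, 4, 6, 6, 9, 12, 17, 17]
s0→1 s0→2 e2→1 e4→0 s5→1 s5→2 s5→3  — peak 3.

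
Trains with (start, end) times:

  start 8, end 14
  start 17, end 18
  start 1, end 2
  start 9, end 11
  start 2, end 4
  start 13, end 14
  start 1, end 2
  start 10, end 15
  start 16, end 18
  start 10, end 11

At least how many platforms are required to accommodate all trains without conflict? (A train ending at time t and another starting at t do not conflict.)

4

The answer is the maximum number of intervals overlapping at any instant.
Events (time:±→running): 1:+→1 1:+→2 2:-→1 2:-→0 2:+→1 4:-→0 8:+→1 9:+→2 10:+→3 10:+→4 … peak 4.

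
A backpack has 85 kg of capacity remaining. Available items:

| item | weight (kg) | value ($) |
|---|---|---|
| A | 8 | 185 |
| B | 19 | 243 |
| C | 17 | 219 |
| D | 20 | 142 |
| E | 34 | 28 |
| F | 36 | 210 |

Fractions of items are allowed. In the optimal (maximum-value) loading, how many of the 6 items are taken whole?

Ratios (sorted): A 23.12, C 12.88, B 12.79, D 7.10, F 5.83, E 0.82
take A (8 @ 185); take C (17 @ 219); take B (19 @ 243); take D (20 @ 142); take 21/36 of F → 122.50. Capacity used 85/85.
4 item(s) taken whole; one partial (take 21/36 of F).

4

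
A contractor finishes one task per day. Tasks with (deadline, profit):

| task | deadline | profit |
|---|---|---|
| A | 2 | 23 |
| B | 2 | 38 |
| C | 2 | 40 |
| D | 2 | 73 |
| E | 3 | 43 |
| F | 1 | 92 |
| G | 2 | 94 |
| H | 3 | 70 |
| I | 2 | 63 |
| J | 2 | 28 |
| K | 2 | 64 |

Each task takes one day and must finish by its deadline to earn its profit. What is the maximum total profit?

256

Profit order: G=94 F=92 D=73 H=70 K=64 I=63 E=43 C=40 B=38 J=28 A=23
Assign: G→slot 2, F→slot 1, D skipped, H→slot 3, K skipped, I skipped, E skipped, C skipped, B skipped, J skipped, A skipped.
Slots: [1:F] [2:G] [3:H]
Profit = 92 + 94 + 70 = 256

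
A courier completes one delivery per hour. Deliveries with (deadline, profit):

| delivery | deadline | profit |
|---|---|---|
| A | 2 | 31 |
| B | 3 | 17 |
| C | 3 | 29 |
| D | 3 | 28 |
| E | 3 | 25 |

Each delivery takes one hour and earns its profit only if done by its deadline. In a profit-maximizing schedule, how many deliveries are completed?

Profit order: A=31 C=29 D=28 E=25 B=17
Assign: A→slot 2, C→slot 3, D→slot 1, E skipped, B skipped.
Slots: [1:D] [2:A] [3:C]
3 of 5 scheduled.

3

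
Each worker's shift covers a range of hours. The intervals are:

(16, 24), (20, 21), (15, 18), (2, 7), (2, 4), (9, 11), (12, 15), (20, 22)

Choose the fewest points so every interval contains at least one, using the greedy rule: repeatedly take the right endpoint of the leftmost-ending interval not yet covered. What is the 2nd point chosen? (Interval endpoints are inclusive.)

11

Process intervals by earliest right end; each time one isn't hit yet, stab at its right endpoint.
Sorted: [2,4] [2,7] [9,11] [12,15] [15,18] [20,21] [20,22] [16,24]
{[2,4],[2,7]} hit by 4; {[9,11]} hit by 11; {[12,15],[15,18]} hit by 15; {[20,21],[20,22],[16,24]} hit by 21.
Points: 4, 11, 15, 21 (4 total).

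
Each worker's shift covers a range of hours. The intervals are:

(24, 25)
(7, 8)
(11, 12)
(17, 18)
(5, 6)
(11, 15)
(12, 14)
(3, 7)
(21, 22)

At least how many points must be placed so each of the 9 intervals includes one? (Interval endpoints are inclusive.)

Process intervals by earliest right end; each time one isn't hit yet, stab at its right endpoint.
By right end: [5,6]  [3,7]  [7,8]  [11,12]  [12,14]  [11,15]  [17,18]  [21,22]  [24,25]
[5,6] uncovered → point at 6; [7,8] uncovered → point at 8; [11,12] uncovered → point at 12; [17,18] uncovered → point at 18; [21,22] uncovered → point at 22; [24,25] uncovered → point at 25.
Points: 6, 8, 12, 18, 22, 25 (6 total).

6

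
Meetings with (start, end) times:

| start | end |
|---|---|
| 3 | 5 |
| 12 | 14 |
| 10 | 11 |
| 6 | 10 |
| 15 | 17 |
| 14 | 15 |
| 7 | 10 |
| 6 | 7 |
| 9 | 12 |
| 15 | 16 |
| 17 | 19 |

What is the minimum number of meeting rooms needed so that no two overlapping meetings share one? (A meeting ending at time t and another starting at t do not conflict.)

3

Count concurrent intervals with a sweep; the peak is the room count.
Events (time:±→running): 3:+→1 5:-→0 6:+→1 6:+→2 7:-→1 7:+→2 9:+→3 … peak 3.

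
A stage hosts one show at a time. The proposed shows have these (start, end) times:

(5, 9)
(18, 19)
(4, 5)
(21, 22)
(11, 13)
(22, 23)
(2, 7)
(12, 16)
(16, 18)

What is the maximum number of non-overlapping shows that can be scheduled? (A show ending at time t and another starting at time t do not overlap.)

Order by finish time; keep every interval that doesn't clash with the previous kept one.
Sorted by end: (4,5)  (2,7)  (5,9)  (11,13)  (12,16)  (16,18)  (18,19)  (21,22)  (22,23)
take (4,5); skip (2,7); take (5,9); take (11,13); take (16,18); take (18,19); take (21,22); take (22,23).
Selected 7 shows.

7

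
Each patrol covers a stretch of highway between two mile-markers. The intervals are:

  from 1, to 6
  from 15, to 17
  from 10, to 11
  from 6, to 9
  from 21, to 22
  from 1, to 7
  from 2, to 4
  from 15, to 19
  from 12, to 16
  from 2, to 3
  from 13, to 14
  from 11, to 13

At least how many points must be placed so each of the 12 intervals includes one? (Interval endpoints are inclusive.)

6

Sorted: [2,3] [2,4] [1,6] [1,7] [6,9] [10,11] [11,13] [13,14] [12,16] [15,17] [15,19] [21,22]
{[2,3],[2,4],[1,6],[1,7]} hit by 3; {[6,9]} hit by 9; {[10,11],[11,13]} hit by 11; {[13,14],[12,16]} hit by 14; {[15,17],[15,19]} hit by 17; {[21,22]} hit by 22.
Points: 3, 9, 11, 14, 17, 22 (6 total).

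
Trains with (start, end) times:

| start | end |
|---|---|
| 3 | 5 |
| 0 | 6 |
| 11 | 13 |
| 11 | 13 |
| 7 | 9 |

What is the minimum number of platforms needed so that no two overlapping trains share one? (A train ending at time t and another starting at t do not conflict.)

Events (time:±→running): 0:+→1 3:+→2 … peak 2.

2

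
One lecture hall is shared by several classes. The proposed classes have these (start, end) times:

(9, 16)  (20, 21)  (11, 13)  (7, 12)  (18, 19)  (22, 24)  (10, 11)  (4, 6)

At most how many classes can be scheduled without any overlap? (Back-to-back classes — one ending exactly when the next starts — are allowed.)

6

Order by finish time; keep every interval that doesn't clash with the previous kept one.
By end time: (4,6), (10,11), (7,12), (11,13), (9,16), (18,19), (20,21), (22,24).
Pick (4,6); next start ≥ 6 → (10,11); next start ≥ 11 → (11,13); next start ≥ 13 → (18,19); next start ≥ 19 → (20,21); next start ≥ 21 → (22,24).
Selected 6 classes.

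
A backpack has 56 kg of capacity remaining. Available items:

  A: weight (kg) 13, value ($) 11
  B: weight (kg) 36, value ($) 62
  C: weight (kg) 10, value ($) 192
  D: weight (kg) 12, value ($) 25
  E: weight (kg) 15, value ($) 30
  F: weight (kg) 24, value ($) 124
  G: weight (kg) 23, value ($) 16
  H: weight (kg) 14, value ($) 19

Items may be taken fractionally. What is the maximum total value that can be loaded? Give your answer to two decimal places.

361.00

Order: C (192/10=19.20) > F (124/24=5.17) > D (25/12=2.08) > E (30/15=2.00) > B (62/36=1.72) > H (19/14=1.36) > A (11/13=0.85) > G (16/23=0.70)
Fill: take C (10 @ 192) → take F (24 @ 124) → take D (12 @ 25) → take 10/15 of E → 20.00; 56/56 used.
Total value = 361.00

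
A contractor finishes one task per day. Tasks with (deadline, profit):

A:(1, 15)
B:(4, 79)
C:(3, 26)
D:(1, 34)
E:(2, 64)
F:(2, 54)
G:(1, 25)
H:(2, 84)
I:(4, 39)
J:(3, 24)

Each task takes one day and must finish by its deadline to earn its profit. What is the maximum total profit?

266

Sort by profit descending; place each in the latest free slot ≤ its deadline.
Profit order: H=84 B=79 E=64 F=54 I=39 D=34 C=26 G=25 J=24 A=15
Assign: H→slot 2, B→slot 4, E→slot 1, F skipped, I→slot 3, D skipped, C skipped, G skipped, J skipped, A skipped.
Slots: [1:E] [2:H] [3:I] [4:B]
Profit = 64 + 84 + 39 + 79 = 266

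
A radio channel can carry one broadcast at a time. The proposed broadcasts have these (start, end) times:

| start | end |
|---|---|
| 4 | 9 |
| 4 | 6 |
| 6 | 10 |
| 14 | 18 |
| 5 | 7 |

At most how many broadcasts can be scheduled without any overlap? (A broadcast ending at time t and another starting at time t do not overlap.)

3

Sorted by end: (4,6)  (5,7)  (4,9)  (6,10)  (14,18)
take (4,6); take (6,10); take (14,18).
Selected 3 broadcasts.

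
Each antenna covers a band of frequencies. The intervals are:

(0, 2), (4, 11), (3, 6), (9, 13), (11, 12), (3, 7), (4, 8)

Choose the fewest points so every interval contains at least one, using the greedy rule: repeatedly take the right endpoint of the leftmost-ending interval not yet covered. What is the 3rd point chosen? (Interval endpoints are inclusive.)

By right end: [0,2]  [3,6]  [3,7]  [4,8]  [4,11]  [11,12]  [9,13]
[0,2] uncovered → point at 2; [3,6] uncovered → point at 6; [11,12] uncovered → point at 12.
Points: 2, 6, 12 (3 total).

12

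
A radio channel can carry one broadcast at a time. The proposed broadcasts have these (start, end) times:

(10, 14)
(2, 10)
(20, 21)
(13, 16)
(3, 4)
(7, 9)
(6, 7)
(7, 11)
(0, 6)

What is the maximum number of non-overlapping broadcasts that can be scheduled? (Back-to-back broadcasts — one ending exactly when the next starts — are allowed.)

Sort by end time and greedily take each interval whose start is ≥ the last chosen end.
By end time: (3,4), (0,6), (6,7), (7,9), (2,10), (7,11), (10,14), (13,16), (20,21).
Pick (3,4); next start ≥ 4 → (6,7); next start ≥ 7 → (7,9); next start ≥ 9 → (10,14); next start ≥ 14 → (20,21).
Selected 5 broadcasts.

5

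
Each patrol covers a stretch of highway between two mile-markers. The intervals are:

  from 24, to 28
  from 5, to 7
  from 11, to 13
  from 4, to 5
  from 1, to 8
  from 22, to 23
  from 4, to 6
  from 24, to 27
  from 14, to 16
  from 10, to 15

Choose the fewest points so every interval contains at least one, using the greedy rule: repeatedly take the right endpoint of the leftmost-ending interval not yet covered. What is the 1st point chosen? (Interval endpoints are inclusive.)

Sorted: [4,5] [4,6] [5,7] [1,8] [11,13] [10,15] [14,16] [22,23] [24,27] [24,28]
{[4,5],[4,6],[5,7],[1,8]} hit by 5; {[11,13],[10,15]} hit by 13; {[14,16]} hit by 16; {[22,23]} hit by 23; {[24,27],[24,28]} hit by 27.
Points: 5, 13, 16, 23, 27 (5 total).

5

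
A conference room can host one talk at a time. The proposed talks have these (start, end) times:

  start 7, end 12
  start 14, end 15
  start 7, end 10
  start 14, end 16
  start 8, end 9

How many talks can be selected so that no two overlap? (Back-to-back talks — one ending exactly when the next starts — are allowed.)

By end time: (8,9), (7,10), (7,12), (14,15), (14,16).
Pick (8,9); next start ≥ 9 → (14,15).
Selected 2 talks.

2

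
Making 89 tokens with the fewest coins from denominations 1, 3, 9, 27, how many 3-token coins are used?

2

Use the largest denomination that fits, subtract, and repeat.
89 = 3×27 + 2×3 + 2×1
Count of 3: 2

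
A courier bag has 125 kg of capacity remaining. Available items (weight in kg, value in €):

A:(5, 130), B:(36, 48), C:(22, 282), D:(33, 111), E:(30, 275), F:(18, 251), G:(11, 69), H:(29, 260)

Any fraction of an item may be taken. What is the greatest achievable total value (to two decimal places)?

1300.64

Ratios (sorted): A 26.00, F 13.94, C 12.82, E 9.17, H 8.97, G 6.27, D 3.36, B 1.33
take A (5 @ 130); take F (18 @ 251); take C (22 @ 282); take E (30 @ 275); take H (29 @ 260); take G (11 @ 69); take 10/33 of D → 33.64. Capacity used 125/125.
Total value = 1300.64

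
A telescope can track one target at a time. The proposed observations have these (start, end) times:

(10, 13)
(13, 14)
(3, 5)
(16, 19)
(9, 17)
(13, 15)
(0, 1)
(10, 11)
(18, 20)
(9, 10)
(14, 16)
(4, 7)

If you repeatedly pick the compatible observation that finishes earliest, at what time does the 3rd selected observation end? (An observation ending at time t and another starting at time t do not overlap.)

10

Sort by end time and greedily take each interval whose start is ≥ the last chosen end.
Sorted by end: (0,1)  (3,5)  (4,7)  (9,10)  (10,11)  (10,13)  (13,14)  (13,15)  (14,16)  (9,17)  (16,19)  (18,20)
take (0,1); take (3,5); skip (4,7); take (9,10); take (10,11); take (13,14); skip (13,15); take (14,16); skip (9,17); take (16,19); skip (18,20).
Selected: (0,1) (3,5) (9,10) (10,11) (13,14) (14,16) (16,19)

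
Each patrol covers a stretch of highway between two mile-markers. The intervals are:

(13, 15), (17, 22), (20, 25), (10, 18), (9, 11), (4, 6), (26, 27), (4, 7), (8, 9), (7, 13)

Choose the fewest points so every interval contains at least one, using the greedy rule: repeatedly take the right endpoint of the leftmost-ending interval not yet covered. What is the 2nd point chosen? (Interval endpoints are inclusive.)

9

By right end: [4,6]  [4,7]  [8,9]  [9,11]  [7,13]  [13,15]  [10,18]  [17,22]  [20,25]  [26,27]
[4,6] uncovered → point at 6; [8,9] uncovered → point at 9; [13,15] uncovered → point at 15; [17,22] uncovered → point at 22; [26,27] uncovered → point at 27.
Points: 6, 9, 15, 22, 27 (5 total).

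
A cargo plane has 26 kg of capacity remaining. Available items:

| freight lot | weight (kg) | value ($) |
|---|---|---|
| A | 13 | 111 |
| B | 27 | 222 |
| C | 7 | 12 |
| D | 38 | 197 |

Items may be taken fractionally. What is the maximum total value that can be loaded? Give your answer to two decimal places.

Ratios (sorted): A 8.54, B 8.22, D 5.18, C 1.71
take A (13 @ 111); take 13/27 of B → 106.89. Capacity used 26/26.
Total value = 217.89

217.89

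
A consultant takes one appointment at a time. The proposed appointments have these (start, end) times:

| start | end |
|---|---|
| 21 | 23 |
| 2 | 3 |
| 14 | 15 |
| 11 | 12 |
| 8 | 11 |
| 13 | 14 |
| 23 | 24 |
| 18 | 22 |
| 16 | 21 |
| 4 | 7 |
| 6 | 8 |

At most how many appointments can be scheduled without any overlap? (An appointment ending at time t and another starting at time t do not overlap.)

9

Sorted by end: (2,3)  (4,7)  (6,8)  (8,11)  (11,12)  (13,14)  (14,15)  (16,21)  (18,22)  (21,23)  (23,24)
take (2,3); take (4,7); take (8,11); take (11,12); take (13,14); take (14,15); take (16,21); skip (18,22); take (21,23); take (23,24).
Selected 9 appointments.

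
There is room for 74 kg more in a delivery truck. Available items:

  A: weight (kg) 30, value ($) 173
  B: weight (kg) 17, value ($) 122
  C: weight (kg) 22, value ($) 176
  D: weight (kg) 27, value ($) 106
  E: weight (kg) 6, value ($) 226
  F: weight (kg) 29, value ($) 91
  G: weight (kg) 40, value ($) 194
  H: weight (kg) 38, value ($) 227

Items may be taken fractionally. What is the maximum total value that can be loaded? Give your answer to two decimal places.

697.24

Sort by value per unit weight and fill in that order.
Order: E (226/6=37.67) > C (176/22=8.00) > B (122/17=7.18) > H (227/38=5.97) > A (173/30=5.77) > G (194/40=4.85) > D (106/27=3.93) > F (91/29=3.14)
Fill: take E (6 @ 226) → take C (22 @ 176) → take B (17 @ 122) → take 29/38 of H → 173.24; 74/74 used.
Total value = 697.24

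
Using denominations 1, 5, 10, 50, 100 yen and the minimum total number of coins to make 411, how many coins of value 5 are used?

0

Greedy: take as many of the largest coin as possible, then repeat with the remainder.
411 = 4×100 + 1×10 + 1×1
Count of 5: 0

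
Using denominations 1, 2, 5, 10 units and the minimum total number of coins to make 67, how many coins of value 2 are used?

1

Greedy: take as many of the largest coin as possible, then repeat with the remainder.
67 − 6×10→7 − 1×5→2 − 1×2→0
Count of 2: 1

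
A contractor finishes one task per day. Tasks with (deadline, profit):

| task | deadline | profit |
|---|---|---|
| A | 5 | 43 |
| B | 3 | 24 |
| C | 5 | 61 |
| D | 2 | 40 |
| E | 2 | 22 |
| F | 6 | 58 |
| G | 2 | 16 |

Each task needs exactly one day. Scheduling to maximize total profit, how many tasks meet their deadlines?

6

Take jobs in profit order; each goes to the latest open slot no later than its deadline.
By profit: C(d5,61), F(d6,58), A(d5,43), D(d2,40), B(d3,24), E(d2,22), G(d2,16)
C→slot 5; F→slot 6; A→slot 4; D→slot 2; B→slot 3; E→slot 1; G skipped.
6 of 7 scheduled.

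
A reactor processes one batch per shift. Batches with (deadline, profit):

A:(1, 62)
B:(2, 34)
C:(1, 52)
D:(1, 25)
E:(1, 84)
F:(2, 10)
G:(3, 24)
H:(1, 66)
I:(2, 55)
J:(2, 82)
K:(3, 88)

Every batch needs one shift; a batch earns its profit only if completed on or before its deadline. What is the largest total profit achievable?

254

Profit order: K=88 E=84 J=82 H=66 A=62 I=55 C=52 B=34 D=25 G=24 F=10
Assign: K→slot 3, E→slot 1, J→slot 2, H skipped, A skipped, I skipped, C skipped, B skipped, D skipped, G skipped, F skipped.
Slots: [1:E] [2:J] [3:K]
Profit = 84 + 82 + 88 = 254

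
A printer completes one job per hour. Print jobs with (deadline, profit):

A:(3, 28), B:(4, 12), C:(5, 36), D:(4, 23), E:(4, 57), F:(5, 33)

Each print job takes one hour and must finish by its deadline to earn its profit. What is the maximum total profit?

177

Sort by profit descending; place each in the latest free slot ≤ its deadline.
By profit: E(d4,57), C(d5,36), F(d5,33), A(d3,28), D(d4,23), B(d4,12)
E→slot 4; C→slot 5; F→slot 3; A→slot 2; D→slot 1; B skipped.
Profit = 23 + 28 + 33 + 57 + 36 = 177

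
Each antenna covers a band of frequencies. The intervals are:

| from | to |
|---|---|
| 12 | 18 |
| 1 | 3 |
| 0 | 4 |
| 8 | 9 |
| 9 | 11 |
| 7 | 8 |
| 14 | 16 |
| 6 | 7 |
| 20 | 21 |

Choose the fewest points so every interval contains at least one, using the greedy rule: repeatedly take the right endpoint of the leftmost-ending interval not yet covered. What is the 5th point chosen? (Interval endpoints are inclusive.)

21

Sorted: [1,3] [0,4] [6,7] [7,8] [8,9] [9,11] [14,16] [12,18] [20,21]
{[1,3],[0,4]} hit by 3; {[6,7],[7,8]} hit by 7; {[8,9],[9,11]} hit by 9; {[14,16],[12,18]} hit by 16; {[20,21]} hit by 21.
Points: 3, 7, 9, 16, 21 (5 total).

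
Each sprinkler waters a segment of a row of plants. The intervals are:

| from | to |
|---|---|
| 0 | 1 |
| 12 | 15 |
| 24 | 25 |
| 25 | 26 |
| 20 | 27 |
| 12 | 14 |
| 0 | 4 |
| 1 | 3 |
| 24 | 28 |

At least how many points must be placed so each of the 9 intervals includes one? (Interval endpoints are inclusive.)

Sorted: [0,1] [1,3] [0,4] [12,14] [12,15] [24,25] [25,26] [20,27] [24,28]
{[0,1],[1,3],[0,4]} hit by 1; {[12,14],[12,15]} hit by 14; {[24,25],[25,26],[20,27],[24,28]} hit by 25.
Points: 1, 14, 25 (3 total).

3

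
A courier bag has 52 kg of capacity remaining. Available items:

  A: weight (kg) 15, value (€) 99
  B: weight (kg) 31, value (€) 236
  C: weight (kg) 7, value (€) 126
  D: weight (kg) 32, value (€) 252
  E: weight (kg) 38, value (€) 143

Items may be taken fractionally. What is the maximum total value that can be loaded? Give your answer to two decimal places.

476.97

Greedy by value/weight ratio, highest first.
Ratios (sorted): C 18.00, D 7.88, B 7.61, A 6.60, E 3.76
take C (7 @ 126); take D (32 @ 252); take 13/31 of B → 98.97. Capacity used 52/52.
Total value = 476.97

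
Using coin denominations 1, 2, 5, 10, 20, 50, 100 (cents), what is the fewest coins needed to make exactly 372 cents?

Use the largest denomination that fits, subtract, and repeat.
372 = 3×100 + 1×50 + 1×20 + 1×2
Total coins = 3 + 1 + 1 + 1 = 6

6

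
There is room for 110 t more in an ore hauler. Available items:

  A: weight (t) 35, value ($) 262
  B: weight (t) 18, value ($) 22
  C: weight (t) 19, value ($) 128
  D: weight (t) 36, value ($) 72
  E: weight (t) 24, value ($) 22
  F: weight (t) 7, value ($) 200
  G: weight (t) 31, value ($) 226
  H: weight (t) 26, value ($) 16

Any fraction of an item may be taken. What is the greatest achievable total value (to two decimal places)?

852.00

Order: F (200/7=28.57) > A (262/35=7.49) > G (226/31=7.29) > C (128/19=6.74) > D (72/36=2.00) > B (22/18=1.22) > E (22/24=0.92) > H (16/26=0.62)
Fill: take F (7 @ 200) → take A (35 @ 262) → take G (31 @ 226) → take C (19 @ 128) → take 18/36 of D → 36.00; 110/110 used.
Total value = 852.00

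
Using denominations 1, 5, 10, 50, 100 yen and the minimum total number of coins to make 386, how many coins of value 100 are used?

386 = 3×100 + 1×50 + 3×10 + 1×5 + 1×1
Count of 100: 3

3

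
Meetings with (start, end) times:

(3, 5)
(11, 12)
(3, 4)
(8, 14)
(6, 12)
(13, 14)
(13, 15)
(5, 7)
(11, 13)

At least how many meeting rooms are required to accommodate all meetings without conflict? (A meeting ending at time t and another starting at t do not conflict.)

4

The answer is the maximum number of intervals overlapping at any instant.
starts: [3, 3, 5, 6, 8, 11, 11, 13, 13]
ends:   [4, 5, 7, 12, 12, 13, 14, 14, 15]
s3→1 s3→2 e4→1 e5→0 s5→1 s6→2 e7→1 s8→2 s11→3 s11→4  — peak 4.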